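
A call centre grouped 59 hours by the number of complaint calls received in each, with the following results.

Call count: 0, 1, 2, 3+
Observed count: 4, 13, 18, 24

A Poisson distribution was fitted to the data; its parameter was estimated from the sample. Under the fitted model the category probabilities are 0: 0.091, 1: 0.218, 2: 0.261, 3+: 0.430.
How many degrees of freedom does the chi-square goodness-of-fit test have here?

2

There are k = 4 categories and 1 parameter estimated from the data, so df = 4 − 1 − 1 = 2.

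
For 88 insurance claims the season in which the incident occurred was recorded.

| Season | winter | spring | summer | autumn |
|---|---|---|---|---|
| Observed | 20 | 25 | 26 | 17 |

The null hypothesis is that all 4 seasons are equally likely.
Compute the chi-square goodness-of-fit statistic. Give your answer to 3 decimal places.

2.455

Expected count for each of the 4 categories: 88/4 = 22.
cat         O        E   (O−E)²/E
winter     20       22     0.1818
spring     25       22     0.4091
summer     26       22     0.7273
autumn     17       22     1.1364
Sum = 2.455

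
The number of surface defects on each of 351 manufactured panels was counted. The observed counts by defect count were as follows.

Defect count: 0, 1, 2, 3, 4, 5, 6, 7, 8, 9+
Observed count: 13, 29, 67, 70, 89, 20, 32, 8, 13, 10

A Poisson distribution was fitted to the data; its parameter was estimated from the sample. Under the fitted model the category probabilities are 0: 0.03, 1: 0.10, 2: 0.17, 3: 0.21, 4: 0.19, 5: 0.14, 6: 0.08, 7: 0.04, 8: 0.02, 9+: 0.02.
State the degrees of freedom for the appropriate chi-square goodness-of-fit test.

There are k = 10 categories and 1 parameter estimated from the data, so df = 10 − 1 − 1 = 8.

8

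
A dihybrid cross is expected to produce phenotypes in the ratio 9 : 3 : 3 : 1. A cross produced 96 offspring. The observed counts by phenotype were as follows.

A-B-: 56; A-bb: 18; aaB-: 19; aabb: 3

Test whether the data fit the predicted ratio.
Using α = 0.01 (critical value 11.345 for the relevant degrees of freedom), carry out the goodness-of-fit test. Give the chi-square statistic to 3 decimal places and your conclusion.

1.630; do not reject

Ratio total = 16. Expected counts: 96×9/16 = 54, 96×3/16 = 18, 96×3/16 = 18, 96×1/16 = 6.
χ² = (56−54)²/54 + (18−18)²/18 + (19−18)²/18 + (3−6)²/6
   = 0.0741 + 0.0000 + 0.0556 + 1.5000
Sum = 1.630
df = 3. Since 1.630 < 11.345, we do not reject H₀.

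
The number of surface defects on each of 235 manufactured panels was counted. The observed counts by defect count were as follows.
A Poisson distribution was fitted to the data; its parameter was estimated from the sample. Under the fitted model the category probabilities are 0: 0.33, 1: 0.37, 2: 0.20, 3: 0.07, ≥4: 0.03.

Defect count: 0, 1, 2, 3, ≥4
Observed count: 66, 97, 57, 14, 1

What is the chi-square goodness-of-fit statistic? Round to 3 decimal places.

Expected counts E_i = n·p_i: 235×0.33 = 77.55, 235×0.37 = 86.95, 235×0.20 = 47, 235×0.07 = 16.45, 235×0.03 = 7.05.
cat         O        E   (O−E)²/E
0          66    77.55     1.7202
1          97    86.95     1.1616
2          57       47     2.1277
3          14    16.45     0.3649
≥4          1     7.05     5.1918
Sum = 10.566

10.566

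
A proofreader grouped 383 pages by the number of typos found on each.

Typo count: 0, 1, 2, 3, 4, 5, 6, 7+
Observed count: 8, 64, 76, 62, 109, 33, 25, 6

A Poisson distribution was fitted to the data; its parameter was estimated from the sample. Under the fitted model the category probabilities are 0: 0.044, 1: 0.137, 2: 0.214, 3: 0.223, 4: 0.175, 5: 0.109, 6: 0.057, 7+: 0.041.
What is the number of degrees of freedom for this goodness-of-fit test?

6

There are k = 8 categories and 1 parameter estimated from the data, so df = 8 − 1 − 1 = 6.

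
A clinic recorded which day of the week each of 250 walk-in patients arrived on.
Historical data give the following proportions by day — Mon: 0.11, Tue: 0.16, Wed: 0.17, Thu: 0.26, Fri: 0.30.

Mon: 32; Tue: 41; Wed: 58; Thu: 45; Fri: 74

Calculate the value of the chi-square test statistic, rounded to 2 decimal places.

Expected counts E_i = n·p_i: 250×0.11 = 27.5, 250×0.16 = 40, 250×0.17 = 42.5, 250×0.26 = 65, 250×0.30 = 75.
Mon: (32 − 27.5)²/27.5 = 20.25/27.5 = 0.736
Tue: (41 − 40)²/40 = 1/40 = 0.025
Wed: (58 − 42.5)²/42.5 = 240.25/42.5 = 5.653
Thu: (45 − 65)²/65 = 400/65 = 6.154
Fri: (74 − 75)²/75 = 1/75 = 0.013
Sum = 12.58

12.58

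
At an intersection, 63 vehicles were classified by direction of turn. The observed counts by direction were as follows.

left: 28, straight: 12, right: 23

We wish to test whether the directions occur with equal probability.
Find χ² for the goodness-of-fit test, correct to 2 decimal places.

Expected count for each of the 3 categories: 63/3 = 21.
cat           O        E   (O−E)²/E
left         28       21      2.333
straight     12       21      3.857
right        23       21      0.190
Sum = 6.38

6.38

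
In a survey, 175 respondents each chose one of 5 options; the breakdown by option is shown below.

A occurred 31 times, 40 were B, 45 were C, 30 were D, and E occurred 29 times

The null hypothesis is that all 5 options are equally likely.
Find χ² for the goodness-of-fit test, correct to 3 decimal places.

5.771

Expected count for each of the 5 categories: 175/5 = 35.
A: (31 − 35)²/35 = 16/35 = 0.4571
B: (40 − 35)²/35 = 25/35 = 0.7143
C: (45 − 35)²/35 = 100/35 = 2.8571
D: (30 − 35)²/35 = 25/35 = 0.7143
E: (29 − 35)²/35 = 36/35 = 1.0286
Sum = 5.771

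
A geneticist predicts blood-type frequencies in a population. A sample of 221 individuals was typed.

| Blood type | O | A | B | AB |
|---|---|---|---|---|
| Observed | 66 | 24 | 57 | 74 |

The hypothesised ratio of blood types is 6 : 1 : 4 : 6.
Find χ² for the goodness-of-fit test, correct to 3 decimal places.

Ratio total = 17. Expected counts: 221×6/17 = 78, 221×1/17 = 13, 221×4/17 = 52, 221×6/17 = 78.
χ² = (66−78)²/78 + (24−13)²/13 + (57−52)²/52 + (74−78)²/78
   = 1.8462 + 9.3077 + 0.4808 + 0.2051
Sum = 11.840

11.840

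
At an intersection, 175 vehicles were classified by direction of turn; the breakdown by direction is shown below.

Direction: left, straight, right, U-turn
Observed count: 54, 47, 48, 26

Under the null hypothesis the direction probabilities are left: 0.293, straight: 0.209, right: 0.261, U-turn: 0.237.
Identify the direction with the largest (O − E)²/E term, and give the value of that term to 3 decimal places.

U-turn, 5.774

Expected counts E_i = n·p_i: 175×0.293 = 51.275, 175×0.209 = 36.575, 175×0.261 = 45.675, 175×0.237 = 41.475.
cat           O        E   (O−E)²/E
left         54   51.275     0.1448
straight     47   36.575     2.9714
right        48   45.675     0.1183
U-turn       26   41.475     5.7740
The largest term is for U-turn: 5.774.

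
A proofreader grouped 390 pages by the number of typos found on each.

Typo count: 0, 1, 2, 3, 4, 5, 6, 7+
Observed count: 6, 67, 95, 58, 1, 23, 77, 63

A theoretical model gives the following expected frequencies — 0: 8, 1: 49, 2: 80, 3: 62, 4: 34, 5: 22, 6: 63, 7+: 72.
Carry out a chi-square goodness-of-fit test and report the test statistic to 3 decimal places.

χ² = (6−8)²/8 + (67−49)²/49 + (95−80)²/80 + (58−62)²/62 + (1−34)²/34 + (23−22)²/22 + (77−63)²/63 + (63−72)²/72
   = 0.5000 + 6.6122 + 2.8125 + 0.2581 + 32.0294 + 0.0455 + 3.1111 + 1.1250
Sum = 46.494

46.494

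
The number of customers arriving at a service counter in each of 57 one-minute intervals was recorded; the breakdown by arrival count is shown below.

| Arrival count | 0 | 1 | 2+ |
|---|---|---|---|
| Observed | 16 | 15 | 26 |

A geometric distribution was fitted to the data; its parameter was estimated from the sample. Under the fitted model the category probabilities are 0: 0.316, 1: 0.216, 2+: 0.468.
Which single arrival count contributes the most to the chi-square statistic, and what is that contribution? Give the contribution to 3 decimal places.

1, 0.587

Expected counts E_i = n·p_i: 57×0.316 = 18.012, 57×0.216 = 12.312, 57×0.468 = 26.676.
cat         O        E   (O−E)²/E
0          16   18.012     0.2247
1          15   12.312     0.5869
2+         26   26.676     0.0171
The largest term is for 1: 0.587.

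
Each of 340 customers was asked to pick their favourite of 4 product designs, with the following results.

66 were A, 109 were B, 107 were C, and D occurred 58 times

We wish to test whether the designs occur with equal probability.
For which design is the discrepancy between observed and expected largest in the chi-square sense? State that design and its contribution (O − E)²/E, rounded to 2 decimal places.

D, 8.58

Under H₀ each category has probability 1/4, so each expected count is 340/4 = 85.
A: (66 − 85)²/85 = 361/85 = 4.247
B: (109 − 85)²/85 = 576/85 = 6.776
C: (107 − 85)²/85 = 484/85 = 5.694
D: (58 − 85)²/85 = 729/85 = 8.576
The largest term is for D: 8.58.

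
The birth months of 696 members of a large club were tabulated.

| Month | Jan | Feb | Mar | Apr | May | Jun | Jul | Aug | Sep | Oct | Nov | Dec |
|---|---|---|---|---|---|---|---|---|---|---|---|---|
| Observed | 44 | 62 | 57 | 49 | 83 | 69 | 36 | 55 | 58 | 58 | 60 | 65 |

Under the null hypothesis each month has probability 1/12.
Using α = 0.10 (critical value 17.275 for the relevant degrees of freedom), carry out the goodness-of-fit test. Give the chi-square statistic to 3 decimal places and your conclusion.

Expected count for each of the 12 categories: 696/12 = 58.
χ² = (44−58)²/58 + (62−58)²/58 + (57−58)²/58 + (49−58)²/58 + (83−58)²/58 + (69−58)²/58 + (36−58)²/58 + (55−58)²/58 + (58−58)²/58 + (58−58)²/58 + (60−58)²/58 + (65−58)²/58
   = 3.3793 + 0.2759 + 0.0172 + 1.3966 + 10.7759 + 2.0862 + 8.3448 + 0.1552 + 0.0000 + 0.0000 + 0.0690 + 0.8448
Sum = 27.345
df = 11. Since 27.345 > 17.275, we reject H₀.

27.345; reject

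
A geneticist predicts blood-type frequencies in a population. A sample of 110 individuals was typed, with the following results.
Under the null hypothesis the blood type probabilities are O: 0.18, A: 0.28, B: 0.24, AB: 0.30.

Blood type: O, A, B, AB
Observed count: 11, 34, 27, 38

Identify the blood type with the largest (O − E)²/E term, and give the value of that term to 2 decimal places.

Expected counts E_i = n·p_i: 110×0.18 = 19.8, 110×0.28 = 30.8, 110×0.24 = 26.4, 110×0.30 = 33.
χ² = (11−19.8)²/19.8 + (34−30.8)²/30.8 + (27−26.4)²/26.4 + (38−33)²/33
   = 3.911 + 0.332 + 0.014 + 0.758
The largest term is for O: 3.91.

O, 3.91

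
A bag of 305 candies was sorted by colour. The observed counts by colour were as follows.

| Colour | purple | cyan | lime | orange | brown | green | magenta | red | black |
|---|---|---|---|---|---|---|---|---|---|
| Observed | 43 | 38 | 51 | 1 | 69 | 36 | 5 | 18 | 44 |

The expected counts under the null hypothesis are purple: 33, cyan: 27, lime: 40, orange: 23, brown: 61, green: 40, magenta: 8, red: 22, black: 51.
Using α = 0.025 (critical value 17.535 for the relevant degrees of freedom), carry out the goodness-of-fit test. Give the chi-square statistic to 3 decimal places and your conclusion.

35.843; reject

cat          O        E   (O−E)²/E
purple      43       33     3.0303
cyan        38       27     4.4815
lime        51       40     3.0250
orange       1       23    21.0435
brown       69       61     1.0492
green       36       40     0.4000
magenta      5        8     1.1250
red         18       22     0.7273
black       44       51     0.9608
Sum = 35.843
df = 8. Since 35.843 > 17.535, we reject H₀.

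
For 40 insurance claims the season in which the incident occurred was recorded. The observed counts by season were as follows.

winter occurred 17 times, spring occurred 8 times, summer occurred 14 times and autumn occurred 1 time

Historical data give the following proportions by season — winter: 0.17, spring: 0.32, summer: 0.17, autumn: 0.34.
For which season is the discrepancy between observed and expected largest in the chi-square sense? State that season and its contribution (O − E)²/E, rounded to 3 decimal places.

Expected counts E_i = n·p_i: 40×0.17 = 6.8, 40×0.32 = 12.8, 40×0.17 = 6.8, 40×0.34 = 13.6.
cat         O        E   (O−E)²/E
winter     17      6.8    15.3000
spring      8     12.8     1.8000
summer     14      6.8     7.6235
autumn      1     13.6    11.6735
The largest term is for winter: 15.300.

winter, 15.300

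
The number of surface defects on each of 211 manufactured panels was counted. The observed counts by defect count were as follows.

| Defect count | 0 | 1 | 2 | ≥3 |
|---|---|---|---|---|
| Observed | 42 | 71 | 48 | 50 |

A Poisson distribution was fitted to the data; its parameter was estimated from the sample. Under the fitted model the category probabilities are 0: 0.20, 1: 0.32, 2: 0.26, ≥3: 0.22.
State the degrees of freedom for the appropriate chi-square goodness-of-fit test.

There are k = 4 categories and 1 parameter estimated from the data, so df = 4 − 1 − 1 = 2.

2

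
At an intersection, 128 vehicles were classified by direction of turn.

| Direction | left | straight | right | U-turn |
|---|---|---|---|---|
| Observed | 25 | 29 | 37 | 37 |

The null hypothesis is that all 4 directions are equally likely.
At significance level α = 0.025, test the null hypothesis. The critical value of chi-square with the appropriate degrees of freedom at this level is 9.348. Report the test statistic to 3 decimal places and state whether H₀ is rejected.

Under H₀ each category has probability 1/4, so each expected count is 128/4 = 32.
cat           O        E   (O−E)²/E
left         25       32     1.5313
straight     29       32     0.2813
right        37       32     0.7813
U-turn       37       32     0.7813
Sum = 3.375
df = 3. Since 3.375 < 9.348, we do not reject H₀.

3.375; do not reject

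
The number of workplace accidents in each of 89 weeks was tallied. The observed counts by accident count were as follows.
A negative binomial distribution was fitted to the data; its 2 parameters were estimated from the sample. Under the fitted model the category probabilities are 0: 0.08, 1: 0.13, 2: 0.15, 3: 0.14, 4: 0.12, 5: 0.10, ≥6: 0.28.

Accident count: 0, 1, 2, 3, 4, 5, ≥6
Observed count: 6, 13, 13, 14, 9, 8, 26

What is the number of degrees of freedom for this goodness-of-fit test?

There are k = 7 categories and 2 parameters estimated from the data, so df = 7 − 1 − 2 = 4.

4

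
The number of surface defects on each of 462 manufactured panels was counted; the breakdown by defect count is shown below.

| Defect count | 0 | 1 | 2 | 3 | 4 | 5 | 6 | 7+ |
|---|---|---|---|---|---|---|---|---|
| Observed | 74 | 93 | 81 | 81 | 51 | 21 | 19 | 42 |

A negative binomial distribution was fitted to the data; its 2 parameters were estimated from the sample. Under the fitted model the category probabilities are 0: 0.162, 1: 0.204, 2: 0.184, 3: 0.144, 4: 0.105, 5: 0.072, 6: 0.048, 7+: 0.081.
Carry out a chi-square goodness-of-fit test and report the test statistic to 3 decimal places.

9.027

Expected counts E_i = n·p_i: 462×0.162 = 74.844, 462×0.204 = 94.248, 462×0.184 = 85.008, 462×0.144 = 66.528, 462×0.105 = 48.51, 462×0.072 = 33.264, 462×0.048 = 22.176, 462×0.081 = 37.422.
0: (74 − 74.844)²/74.844 = 0.712336/74.844 = 0.0095
1: (93 − 94.248)²/94.248 = 1.557504/94.248 = 0.0165
2: (81 − 85.008)²/85.008 = 16.064064/85.008 = 0.1890
3: (81 − 66.528)²/66.528 = 209.438784/66.528 = 3.1481
4: (51 − 48.51)²/48.51 = 6.2001/48.51 = 0.1278
5: (21 − 33.264)²/33.264 = 150.405696/33.264 = 4.5216
6: (19 − 22.176)²/22.176 = 10.086976/22.176 = 0.4549
7+: (42 − 37.422)²/37.422 = 20.958084/37.422 = 0.5600
Sum = 9.027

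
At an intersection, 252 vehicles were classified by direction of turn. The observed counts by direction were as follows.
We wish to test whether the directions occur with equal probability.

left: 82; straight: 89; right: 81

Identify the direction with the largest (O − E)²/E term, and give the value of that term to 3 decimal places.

straight, 0.298

Expected count for each of the 3 categories: 252/3 = 84.
left: (82 − 84)²/84 = 4/84 = 0.0476
straight: (89 − 84)²/84 = 25/84 = 0.2976
right: (81 − 84)²/84 = 9/84 = 0.1071
The largest term is for straight: 0.298.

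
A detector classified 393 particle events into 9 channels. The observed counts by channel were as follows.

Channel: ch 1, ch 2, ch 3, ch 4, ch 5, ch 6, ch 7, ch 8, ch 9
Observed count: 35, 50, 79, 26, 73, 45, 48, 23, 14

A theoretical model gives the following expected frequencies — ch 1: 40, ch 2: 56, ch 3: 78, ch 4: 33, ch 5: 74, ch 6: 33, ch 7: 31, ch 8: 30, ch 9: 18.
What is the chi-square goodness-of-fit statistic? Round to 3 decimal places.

18.987

ch 1: (35 − 40)²/40 = 25/40 = 0.6250
ch 2: (50 − 56)²/56 = 36/56 = 0.6429
ch 3: (79 − 78)²/78 = 1/78 = 0.0128
ch 4: (26 − 33)²/33 = 49/33 = 1.4848
ch 5: (73 − 74)²/74 = 1/74 = 0.0135
ch 6: (45 − 33)²/33 = 144/33 = 4.3636
ch 7: (48 − 31)²/31 = 289/31 = 9.3226
ch 8: (23 − 30)²/30 = 49/30 = 1.6333
ch 9: (14 − 18)²/18 = 16/18 = 0.8889
Sum = 18.987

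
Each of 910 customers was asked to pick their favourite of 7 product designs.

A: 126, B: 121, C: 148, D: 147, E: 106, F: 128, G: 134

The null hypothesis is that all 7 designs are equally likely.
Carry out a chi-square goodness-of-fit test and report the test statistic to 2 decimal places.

10.05

Expected count for each of the 7 categories: 910/7 = 130.
A: (126 − 130)²/130 = 16/130 = 0.123
B: (121 − 130)²/130 = 81/130 = 0.623
C: (148 − 130)²/130 = 324/130 = 2.492
D: (147 − 130)²/130 = 289/130 = 2.223
E: (106 − 130)²/130 = 576/130 = 4.431
F: (128 − 130)²/130 = 4/130 = 0.031
G: (134 − 130)²/130 = 16/130 = 0.123
Sum = 10.05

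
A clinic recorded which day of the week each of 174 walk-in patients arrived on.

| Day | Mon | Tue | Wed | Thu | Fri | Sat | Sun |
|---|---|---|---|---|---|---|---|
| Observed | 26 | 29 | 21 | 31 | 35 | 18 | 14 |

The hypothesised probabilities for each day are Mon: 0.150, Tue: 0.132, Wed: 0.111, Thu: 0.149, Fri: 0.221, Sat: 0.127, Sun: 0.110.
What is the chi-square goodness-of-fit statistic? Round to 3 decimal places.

5.175

Expected counts E_i = n·p_i: 174×0.150 = 26.1, 174×0.132 = 22.968, 174×0.111 = 19.314, 174×0.149 = 25.926, 174×0.221 = 38.454, 174×0.127 = 22.098, 174×0.110 = 19.14.
χ² = (26−26.1)²/26.1 + (29−22.968)²/22.968 + (21−19.314)²/19.314 + (31−25.926)²/25.926 + (35−38.454)²/38.454 + (18−22.098)²/22.098 + (14−19.14)²/19.14
   = 0.0004 + 1.5842 + 0.1472 + 0.9930 + 0.3102 + 0.7600 + 1.3803
Sum = 5.175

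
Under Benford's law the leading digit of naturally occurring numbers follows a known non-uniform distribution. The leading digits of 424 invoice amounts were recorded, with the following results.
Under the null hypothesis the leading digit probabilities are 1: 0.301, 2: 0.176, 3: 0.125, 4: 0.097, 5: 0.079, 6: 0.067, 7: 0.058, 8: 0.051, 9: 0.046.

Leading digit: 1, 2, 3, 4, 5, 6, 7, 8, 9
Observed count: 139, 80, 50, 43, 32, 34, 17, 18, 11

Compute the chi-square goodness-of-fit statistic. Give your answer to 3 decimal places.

9.483

Expected counts E_i = n·p_i: 424×0.301 = 127.624, 424×0.176 = 74.624, 424×0.125 = 53, 424×0.097 = 41.128, 424×0.079 = 33.496, 424×0.067 = 28.408, 424×0.058 = 24.592, 424×0.051 = 21.624, 424×0.046 = 19.504.
χ² = (139−127.624)²/127.624 + (80−74.624)²/74.624 + (50−53)²/53 + (43−41.128)²/41.128 + (32−33.496)²/33.496 + (34−28.408)²/28.408 + (17−24.592)²/24.592 + (18−21.624)²/21.624 + (11−19.504)²/19.504
   = 1.0140 + 0.3873 + 0.1698 + 0.0852 + 0.0668 + 1.1008 + 2.3438 + 0.6074 + 3.7079
Sum = 9.483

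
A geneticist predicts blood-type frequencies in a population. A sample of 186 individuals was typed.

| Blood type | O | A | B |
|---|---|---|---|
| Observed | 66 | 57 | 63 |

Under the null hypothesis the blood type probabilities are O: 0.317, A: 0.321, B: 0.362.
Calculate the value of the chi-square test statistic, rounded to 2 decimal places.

Expected counts E_i = n·p_i: 186×0.317 = 58.962, 186×0.321 = 59.706, 186×0.362 = 67.332.
χ² = (66−58.962)²/58.962 + (57−59.706)²/59.706 + (63−67.332)²/67.332
   = 0.840 + 0.123 + 0.279
Sum = 1.24

1.24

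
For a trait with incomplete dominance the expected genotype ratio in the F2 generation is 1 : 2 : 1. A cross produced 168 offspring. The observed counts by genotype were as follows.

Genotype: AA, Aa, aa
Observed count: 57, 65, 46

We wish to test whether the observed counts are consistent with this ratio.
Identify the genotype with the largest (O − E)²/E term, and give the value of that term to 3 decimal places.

Ratio total = 4. Expected counts: 168×1/4 = 42, 168×2/4 = 84, 168×1/4 = 42.
cat         O        E   (O−E)²/E
AA         57       42     5.3571
Aa         65       84     4.2976
aa         46       42     0.3810
The largest term is for AA: 5.357.

AA, 5.357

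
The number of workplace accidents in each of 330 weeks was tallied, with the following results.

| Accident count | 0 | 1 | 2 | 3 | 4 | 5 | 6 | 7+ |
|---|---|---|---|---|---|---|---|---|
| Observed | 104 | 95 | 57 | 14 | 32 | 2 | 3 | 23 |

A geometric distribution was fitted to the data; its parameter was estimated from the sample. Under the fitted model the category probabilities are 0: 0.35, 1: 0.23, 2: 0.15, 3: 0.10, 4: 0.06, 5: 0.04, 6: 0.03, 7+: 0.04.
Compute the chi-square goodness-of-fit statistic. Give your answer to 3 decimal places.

Expected counts E_i = n·p_i: 330×0.35 = 115.5, 330×0.23 = 75.9, 330×0.15 = 49.5, 330×0.10 = 33, 330×0.06 = 19.8, 330×0.04 = 13.2, 330×0.03 = 9.9, 330×0.04 = 13.2.
cat         O        E   (O−E)²/E
0         104    115.5     1.1450
1          95     75.9     4.8065
2          57     49.5     1.1364
3          14       33    10.9394
4          32     19.8     7.5172
5           2     13.2     9.5030
6           3      9.9     4.8091
7+         23     13.2     7.2758
Sum = 47.132

47.132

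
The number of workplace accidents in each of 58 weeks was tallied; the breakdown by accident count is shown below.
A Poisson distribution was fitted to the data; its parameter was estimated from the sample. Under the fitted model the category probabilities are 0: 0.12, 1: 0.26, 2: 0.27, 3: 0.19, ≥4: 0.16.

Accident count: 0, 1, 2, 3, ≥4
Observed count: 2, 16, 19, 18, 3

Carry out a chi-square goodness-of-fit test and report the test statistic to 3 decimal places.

Expected counts E_i = n·p_i: 58×0.12 = 6.96, 58×0.26 = 15.08, 58×0.27 = 15.66, 58×0.19 = 11.02, 58×0.16 = 9.28.
χ² = (2−6.96)²/6.96 + (16−15.08)²/15.08 + (19−15.66)²/15.66 + (18−11.02)²/11.02 + (3−9.28)²/9.28
   = 3.5347 + 0.0561 + 0.7124 + 4.4211 + 4.2498
Sum = 12.974

12.974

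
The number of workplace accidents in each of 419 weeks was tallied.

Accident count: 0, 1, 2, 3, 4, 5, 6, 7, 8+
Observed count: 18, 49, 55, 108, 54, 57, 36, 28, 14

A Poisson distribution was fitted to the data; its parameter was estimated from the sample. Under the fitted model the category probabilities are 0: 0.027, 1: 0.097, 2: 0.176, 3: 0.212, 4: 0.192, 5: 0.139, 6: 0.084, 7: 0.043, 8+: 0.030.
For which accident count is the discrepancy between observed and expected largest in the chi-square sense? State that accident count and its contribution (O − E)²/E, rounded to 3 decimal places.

Expected counts E_i = n·p_i: 419×0.027 = 11.313, 419×0.097 = 40.643, 419×0.176 = 73.744, 419×0.212 = 88.828, 419×0.192 = 80.448, 419×0.139 = 58.241, 419×0.084 = 35.196, 419×0.043 = 18.017, 419×0.030 = 12.57.
χ² = (18−11.313)²/11.313 + (49−40.643)²/40.643 + (55−73.744)²/73.744 + (108−88.828)²/88.828 + (54−80.448)²/80.448 + (57−58.241)²/58.241 + (36−35.196)²/35.196 + (28−18.017)²/18.017 + (14−12.57)²/12.57
   = 3.9526 + 1.7184 + 4.7643 + 4.1379 + 8.6950 + 0.0264 + 0.0184 + 5.5315 + 0.1627
The largest term is for 4: 8.695.

4, 8.695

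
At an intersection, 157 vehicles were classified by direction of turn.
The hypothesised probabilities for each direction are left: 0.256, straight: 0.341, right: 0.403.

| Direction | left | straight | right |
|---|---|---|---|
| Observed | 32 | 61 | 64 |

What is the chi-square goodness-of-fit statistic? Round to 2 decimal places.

2.72

Expected counts E_i = n·p_i: 157×0.256 = 40.192, 157×0.341 = 53.537, 157×0.403 = 63.271.
left: (32 − 40.192)²/40.192 = 67.108864/40.192 = 1.670
straight: (61 − 53.537)²/53.537 = 55.696369/53.537 = 1.040
right: (64 − 63.271)²/63.271 = 0.531441/63.271 = 0.008
Sum = 2.72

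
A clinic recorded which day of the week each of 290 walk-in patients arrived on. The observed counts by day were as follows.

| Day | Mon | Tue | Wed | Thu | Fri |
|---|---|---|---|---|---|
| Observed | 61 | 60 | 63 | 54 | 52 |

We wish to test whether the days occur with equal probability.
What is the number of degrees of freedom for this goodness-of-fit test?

4

There are k = 5 categories and no parameters were estimated from the data, so df = 5 − 1 = 4.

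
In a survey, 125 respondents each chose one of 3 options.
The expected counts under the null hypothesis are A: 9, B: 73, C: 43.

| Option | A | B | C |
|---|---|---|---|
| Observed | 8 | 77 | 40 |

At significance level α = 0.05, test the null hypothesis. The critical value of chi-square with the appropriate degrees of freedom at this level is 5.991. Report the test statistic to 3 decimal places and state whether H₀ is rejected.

0.540; do not reject

χ² = (8−9)²/9 + (77−73)²/73 + (40−43)²/43
   = 0.1111 + 0.2192 + 0.2093
Sum = 0.540
df = 2. Since 0.540 < 5.991, we do not reject H₀.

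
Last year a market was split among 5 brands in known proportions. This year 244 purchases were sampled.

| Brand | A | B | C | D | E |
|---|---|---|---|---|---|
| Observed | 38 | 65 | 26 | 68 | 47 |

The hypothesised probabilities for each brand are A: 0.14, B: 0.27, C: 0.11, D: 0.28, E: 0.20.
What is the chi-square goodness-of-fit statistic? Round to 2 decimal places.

Expected counts E_i = n·p_i: 244×0.14 = 34.16, 244×0.27 = 65.88, 244×0.11 = 26.84, 244×0.28 = 68.32, 244×0.20 = 48.8.
cat         O        E   (O−E)²/E
A          38    34.16      0.432
B          65    65.88      0.012
C          26    26.84      0.026
D          68    68.32      0.001
E          47     48.8      0.066
Sum = 0.54

0.54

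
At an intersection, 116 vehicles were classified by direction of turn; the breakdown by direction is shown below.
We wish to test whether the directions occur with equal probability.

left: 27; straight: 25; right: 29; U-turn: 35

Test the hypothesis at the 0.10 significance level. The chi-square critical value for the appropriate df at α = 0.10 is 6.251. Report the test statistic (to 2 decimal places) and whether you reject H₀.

1.93; do not reject

Under H₀ each category has probability 1/4, so each expected count is 116/4 = 29.
χ² = (27−29)²/29 + (25−29)²/29 + (29−29)²/29 + (35−29)²/29
   = 0.138 + 0.552 + 0.000 + 1.241
Sum = 1.93
df = 3. Since 1.93 < 6.251, we do not reject H₀.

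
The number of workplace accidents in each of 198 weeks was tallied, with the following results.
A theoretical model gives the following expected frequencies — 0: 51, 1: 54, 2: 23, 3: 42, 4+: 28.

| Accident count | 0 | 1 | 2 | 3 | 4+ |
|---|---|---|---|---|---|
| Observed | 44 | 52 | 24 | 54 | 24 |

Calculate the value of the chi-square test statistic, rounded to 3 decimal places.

χ² = (44−51)²/51 + (52−54)²/54 + (24−23)²/23 + (54−42)²/42 + (24−28)²/28
   = 0.9608 + 0.0741 + 0.0435 + 3.4286 + 0.5714
Sum = 5.078

5.078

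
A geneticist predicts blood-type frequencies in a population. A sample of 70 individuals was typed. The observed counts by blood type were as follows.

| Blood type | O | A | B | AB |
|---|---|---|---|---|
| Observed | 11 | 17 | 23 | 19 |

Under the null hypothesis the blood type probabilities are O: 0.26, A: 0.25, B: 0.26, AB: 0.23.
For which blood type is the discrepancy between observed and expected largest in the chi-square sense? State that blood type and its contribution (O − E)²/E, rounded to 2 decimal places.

Expected counts E_i = n·p_i: 70×0.26 = 18.2, 70×0.25 = 17.5, 70×0.26 = 18.2, 70×0.23 = 16.1.
O: (11 − 18.2)²/18.2 = 51.84/18.2 = 2.848
A: (17 − 17.5)²/17.5 = 0.25/17.5 = 0.014
B: (23 − 18.2)²/18.2 = 23.04/18.2 = 1.266
AB: (19 − 16.1)²/16.1 = 8.41/16.1 = 0.522
The largest term is for O: 2.85.

O, 2.85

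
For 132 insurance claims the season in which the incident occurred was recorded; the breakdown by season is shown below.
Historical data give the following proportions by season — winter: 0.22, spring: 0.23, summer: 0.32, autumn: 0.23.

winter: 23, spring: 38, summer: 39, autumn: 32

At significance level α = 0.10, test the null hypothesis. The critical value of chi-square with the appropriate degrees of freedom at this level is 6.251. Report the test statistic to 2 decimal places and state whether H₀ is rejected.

Expected counts E_i = n·p_i: 132×0.22 = 29.04, 132×0.23 = 30.36, 132×0.32 = 42.24, 132×0.23 = 30.36.
cat         O        E   (O−E)²/E
winter     23    29.04      1.256
spring     38    30.36      1.923
summer     39    42.24      0.249
autumn     32    30.36      0.089
Sum = 3.52
df = 3. Since 3.52 < 6.251, we do not reject H₀.

3.52; do not reject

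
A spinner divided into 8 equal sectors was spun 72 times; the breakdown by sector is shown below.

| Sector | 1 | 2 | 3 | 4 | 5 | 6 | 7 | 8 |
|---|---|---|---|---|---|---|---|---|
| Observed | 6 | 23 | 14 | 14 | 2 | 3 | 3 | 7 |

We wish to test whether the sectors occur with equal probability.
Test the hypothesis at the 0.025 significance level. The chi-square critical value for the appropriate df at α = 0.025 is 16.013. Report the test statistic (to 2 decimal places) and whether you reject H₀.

42.22; reject

Under H₀ each category has probability 1/8, so each expected count is 72/8 = 9.
1: (6 − 9)²/9 = 9/9 = 1.000
2: (23 − 9)²/9 = 196/9 = 21.778
3: (14 − 9)²/9 = 25/9 = 2.778
4: (14 − 9)²/9 = 25/9 = 2.778
5: (2 − 9)²/9 = 49/9 = 5.444
6: (3 − 9)²/9 = 36/9 = 4.000
7: (3 − 9)²/9 = 36/9 = 4.000
8: (7 − 9)²/9 = 4/9 = 0.444
Sum = 42.22
df = 7. Since 42.22 > 16.013, we reject H₀.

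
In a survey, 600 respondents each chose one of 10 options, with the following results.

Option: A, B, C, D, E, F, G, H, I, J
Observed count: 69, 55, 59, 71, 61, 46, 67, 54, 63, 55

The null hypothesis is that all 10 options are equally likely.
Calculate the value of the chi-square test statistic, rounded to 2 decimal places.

Expected count for each of the 10 categories: 600/10 = 60.
χ² = (69−60)²/60 + (55−60)²/60 + (59−60)²/60 + (71−60)²/60 + (61−60)²/60 + (46−60)²/60 + (67−60)²/60 + (54−60)²/60 + (63−60)²/60 + (55−60)²/60
   = 1.350 + 0.417 + 0.017 + 2.017 + 0.017 + 3.267 + 0.817 + 0.600 + 0.150 + 0.417
Sum = 9.07

9.07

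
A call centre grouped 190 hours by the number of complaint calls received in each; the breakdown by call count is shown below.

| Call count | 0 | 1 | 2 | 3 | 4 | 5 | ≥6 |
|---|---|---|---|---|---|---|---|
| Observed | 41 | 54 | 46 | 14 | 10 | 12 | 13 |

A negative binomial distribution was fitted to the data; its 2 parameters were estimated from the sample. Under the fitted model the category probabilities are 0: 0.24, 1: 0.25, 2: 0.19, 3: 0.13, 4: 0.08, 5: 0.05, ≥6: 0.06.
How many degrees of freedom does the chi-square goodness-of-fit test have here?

There are k = 7 categories and 2 parameters estimated from the data, so df = 7 − 1 − 2 = 4.

4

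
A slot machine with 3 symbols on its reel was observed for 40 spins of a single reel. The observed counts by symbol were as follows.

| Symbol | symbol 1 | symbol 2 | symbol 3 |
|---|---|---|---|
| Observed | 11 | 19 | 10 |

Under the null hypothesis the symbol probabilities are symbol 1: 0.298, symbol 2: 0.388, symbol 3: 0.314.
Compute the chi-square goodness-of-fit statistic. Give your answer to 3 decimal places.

1.373

Expected counts E_i = n·p_i: 40×0.298 = 11.92, 40×0.388 = 15.52, 40×0.314 = 12.56.
symbol 1: (11 − 11.92)²/11.92 = 0.8464/11.92 = 0.0710
symbol 2: (19 − 15.52)²/15.52 = 12.1104/15.52 = 0.7803
symbol 3: (10 − 12.56)²/12.56 = 6.5536/12.56 = 0.5218
Sum = 1.373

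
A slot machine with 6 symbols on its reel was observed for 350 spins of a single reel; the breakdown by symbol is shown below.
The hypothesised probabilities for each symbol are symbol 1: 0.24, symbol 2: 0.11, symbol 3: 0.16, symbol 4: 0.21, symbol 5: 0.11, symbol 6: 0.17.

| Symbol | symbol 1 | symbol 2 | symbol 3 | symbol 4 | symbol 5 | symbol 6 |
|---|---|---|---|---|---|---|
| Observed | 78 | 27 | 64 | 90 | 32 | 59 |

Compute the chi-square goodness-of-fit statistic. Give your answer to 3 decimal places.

Expected counts E_i = n·p_i: 350×0.24 = 84, 350×0.11 = 38.5, 350×0.16 = 56, 350×0.21 = 73.5, 350×0.11 = 38.5, 350×0.17 = 59.5.
χ² = (78−84)²/84 + (27−38.5)²/38.5 + (64−56)²/56 + (90−73.5)²/73.5 + (32−38.5)²/38.5 + (59−59.5)²/59.5
   = 0.4286 + 3.4351 + 1.1429 + 3.7041 + 1.0974 + 0.0042
Sum = 9.812

9.812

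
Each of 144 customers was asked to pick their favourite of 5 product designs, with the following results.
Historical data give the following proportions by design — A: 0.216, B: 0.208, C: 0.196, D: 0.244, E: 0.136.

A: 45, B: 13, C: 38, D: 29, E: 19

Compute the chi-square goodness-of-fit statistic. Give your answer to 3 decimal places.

20.278

Expected counts E_i = n·p_i: 144×0.216 = 31.104, 144×0.208 = 29.952, 144×0.196 = 28.224, 144×0.244 = 35.136, 144×0.136 = 19.584.
A: (45 − 31.104)²/31.104 = 193.098816/31.104 = 6.2082
B: (13 − 29.952)²/29.952 = 287.370304/29.952 = 9.5944
C: (38 − 28.224)²/28.224 = 95.570176/28.224 = 3.3861
D: (29 − 35.136)²/35.136 = 37.650496/35.136 = 1.0716
E: (19 − 19.584)²/19.584 = 0.341056/19.584 = 0.0174
Sum = 20.278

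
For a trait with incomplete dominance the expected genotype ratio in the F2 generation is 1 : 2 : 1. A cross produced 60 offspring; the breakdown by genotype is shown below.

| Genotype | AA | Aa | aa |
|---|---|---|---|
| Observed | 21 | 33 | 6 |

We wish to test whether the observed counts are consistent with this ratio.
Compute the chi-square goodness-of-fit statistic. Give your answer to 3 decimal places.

Ratio total = 4. Expected counts: 60×1/4 = 15, 60×2/4 = 30, 60×1/4 = 15.
χ² = (21−15)²/15 + (33−30)²/30 + (6−15)²/15
   = 2.4000 + 0.3000 + 5.4000
Sum = 8.100

8.100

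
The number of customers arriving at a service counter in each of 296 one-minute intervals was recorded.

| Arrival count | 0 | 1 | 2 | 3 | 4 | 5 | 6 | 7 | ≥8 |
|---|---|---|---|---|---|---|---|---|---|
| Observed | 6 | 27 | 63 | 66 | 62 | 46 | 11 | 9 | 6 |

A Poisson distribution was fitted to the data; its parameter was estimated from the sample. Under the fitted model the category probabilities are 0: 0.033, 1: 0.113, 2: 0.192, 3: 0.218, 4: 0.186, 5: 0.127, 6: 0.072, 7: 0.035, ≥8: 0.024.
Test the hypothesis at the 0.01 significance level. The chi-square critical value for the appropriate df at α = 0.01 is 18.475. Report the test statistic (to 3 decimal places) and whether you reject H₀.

11.496; do not reject

Expected counts E_i = n·p_i: 296×0.033 = 9.768, 296×0.113 = 33.448, 296×0.192 = 56.832, 296×0.218 = 64.528, 296×0.186 = 55.056, 296×0.127 = 37.592, 296×0.072 = 21.312, 296×0.035 = 10.36, 296×0.024 = 7.104.
χ² = (6−9.768)²/9.768 + (27−33.448)²/33.448 + (63−56.832)²/56.832 + (66−64.528)²/64.528 + (62−55.056)²/55.056 + (46−37.592)²/37.592 + (11−21.312)²/21.312 + (9−10.36)²/10.36 + (6−7.104)²/7.104
   = 1.4535 + 1.2430 + 0.6694 + 0.0336 + 0.8758 + 1.8806 + 4.9896 + 0.1785 + 0.1716
Sum = 11.496
df = 7. Since 11.496 < 18.475, we do not reject H₀.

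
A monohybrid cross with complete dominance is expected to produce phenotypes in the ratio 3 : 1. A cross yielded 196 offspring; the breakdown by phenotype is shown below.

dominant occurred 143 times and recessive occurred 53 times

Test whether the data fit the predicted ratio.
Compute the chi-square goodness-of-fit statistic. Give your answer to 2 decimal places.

Ratio total = 4. Expected counts: 196×3/4 = 147, 196×1/4 = 49.
χ² = (143−147)²/147 + (53−49)²/49
   = 0.109 + 0.327
Sum = 0.44

0.44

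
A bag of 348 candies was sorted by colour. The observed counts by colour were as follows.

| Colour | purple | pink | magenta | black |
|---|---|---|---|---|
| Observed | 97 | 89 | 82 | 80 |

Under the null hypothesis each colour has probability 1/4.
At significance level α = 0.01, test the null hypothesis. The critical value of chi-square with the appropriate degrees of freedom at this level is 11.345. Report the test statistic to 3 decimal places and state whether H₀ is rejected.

2.046; do not reject

Under H₀ each category has probability 1/4, so each expected count is 348/4 = 87.
χ² = (97−87)²/87 + (89−87)²/87 + (82−87)²/87 + (80−87)²/87
   = 1.1494 + 0.0460 + 0.2874 + 0.5632
Sum = 2.046
df = 3. Since 2.046 < 11.345, we do not reject H₀.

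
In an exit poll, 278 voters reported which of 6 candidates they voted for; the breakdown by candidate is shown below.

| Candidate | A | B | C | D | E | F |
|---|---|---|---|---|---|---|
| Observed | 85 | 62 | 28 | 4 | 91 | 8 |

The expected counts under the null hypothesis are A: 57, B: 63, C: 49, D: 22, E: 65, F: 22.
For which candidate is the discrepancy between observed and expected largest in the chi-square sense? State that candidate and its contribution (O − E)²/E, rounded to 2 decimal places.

cat         O        E   (O−E)²/E
A          85       57     13.754
B          62       63      0.016
C          28       49      9.000
D           4       22     14.727
E          91       65     10.400
F           8       22      8.909
The largest term is for D: 14.73.

D, 14.73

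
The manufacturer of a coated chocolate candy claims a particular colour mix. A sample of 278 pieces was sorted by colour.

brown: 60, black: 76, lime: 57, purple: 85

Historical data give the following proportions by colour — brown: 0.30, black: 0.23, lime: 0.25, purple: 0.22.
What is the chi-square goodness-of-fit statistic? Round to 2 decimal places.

Expected counts E_i = n·p_i: 278×0.30 = 83.4, 278×0.23 = 63.94, 278×0.25 = 69.5, 278×0.22 = 61.16.
brown: (60 − 83.4)²/83.4 = 547.56/83.4 = 6.565
black: (76 − 63.94)²/63.94 = 145.4436/63.94 = 2.275
lime: (57 − 69.5)²/69.5 = 156.25/69.5 = 2.248
purple: (85 − 61.16)²/61.16 = 568.3456/61.16 = 9.293
Sum = 20.38

20.38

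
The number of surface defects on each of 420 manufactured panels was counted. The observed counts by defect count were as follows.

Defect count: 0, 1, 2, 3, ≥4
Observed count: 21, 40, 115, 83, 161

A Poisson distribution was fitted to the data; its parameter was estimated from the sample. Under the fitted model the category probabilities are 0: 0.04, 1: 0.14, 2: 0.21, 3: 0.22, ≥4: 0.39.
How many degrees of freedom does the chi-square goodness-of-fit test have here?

3

There are k = 5 categories and 1 parameter estimated from the data, so df = 5 − 1 − 1 = 3.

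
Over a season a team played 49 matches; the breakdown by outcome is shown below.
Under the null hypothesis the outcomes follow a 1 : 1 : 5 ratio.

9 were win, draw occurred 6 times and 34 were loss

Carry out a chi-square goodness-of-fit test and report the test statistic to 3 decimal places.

0.743

Ratio total = 7. Expected counts: 49×1/7 = 7, 49×1/7 = 7, 49×5/7 = 35.
cat         O        E   (O−E)²/E
win         9        7     0.5714
draw        6        7     0.1429
loss       34       35     0.0286
Sum = 0.743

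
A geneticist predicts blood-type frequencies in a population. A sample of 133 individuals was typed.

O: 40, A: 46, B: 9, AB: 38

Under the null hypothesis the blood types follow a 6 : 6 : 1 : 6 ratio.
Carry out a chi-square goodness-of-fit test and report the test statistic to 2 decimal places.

Ratio total = 19. Expected counts: 133×6/19 = 42, 133×6/19 = 42, 133×1/19 = 7, 133×6/19 = 42.
χ² = (40−42)²/42 + (46−42)²/42 + (9−7)²/7 + (38−42)²/42
   = 0.095 + 0.381 + 0.571 + 0.381
Sum = 1.43

1.43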